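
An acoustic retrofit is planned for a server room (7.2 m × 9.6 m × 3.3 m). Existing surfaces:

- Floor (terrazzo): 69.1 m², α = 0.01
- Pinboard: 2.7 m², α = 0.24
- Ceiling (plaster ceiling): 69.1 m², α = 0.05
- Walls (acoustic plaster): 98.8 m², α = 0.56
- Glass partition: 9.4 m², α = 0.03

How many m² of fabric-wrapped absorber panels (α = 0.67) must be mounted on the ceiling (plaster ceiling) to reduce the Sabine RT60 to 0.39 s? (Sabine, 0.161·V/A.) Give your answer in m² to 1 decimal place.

54.4

A₁ = Σ Sᵢαᵢ = 69.1*0.01 + 2.7*0.24 + 69.1*0.05 + 98.8*0.56 + 9.4*0.03 = 60.404 sabins.
Required A₂ = 0.161·228.096/0.39 = 94.163 sabins.
ΔA needed = 94.163 − 60.404 = 33.759 sabins.
Net gain per m²: Δα = 0.67 − 0.05 = 0.62.
Area = ΔA/Δα = 33.759/0.62 = 54.4 m².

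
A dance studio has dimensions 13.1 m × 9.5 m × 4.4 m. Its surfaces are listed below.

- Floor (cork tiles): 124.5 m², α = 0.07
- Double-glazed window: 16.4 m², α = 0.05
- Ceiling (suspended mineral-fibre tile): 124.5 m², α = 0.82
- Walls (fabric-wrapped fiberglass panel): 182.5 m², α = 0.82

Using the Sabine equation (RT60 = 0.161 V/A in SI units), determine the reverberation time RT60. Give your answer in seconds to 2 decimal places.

Equivalent absorption area: A = 124.5×0.07 + 16.4×0.05 + 124.5×0.82 + 182.5×0.82 = 261.275 m².
Room volume: 547.58 m³.
T = 0.161 V/A = 0.161·547.58/261.275 = 0.34 s.

0.34 seconds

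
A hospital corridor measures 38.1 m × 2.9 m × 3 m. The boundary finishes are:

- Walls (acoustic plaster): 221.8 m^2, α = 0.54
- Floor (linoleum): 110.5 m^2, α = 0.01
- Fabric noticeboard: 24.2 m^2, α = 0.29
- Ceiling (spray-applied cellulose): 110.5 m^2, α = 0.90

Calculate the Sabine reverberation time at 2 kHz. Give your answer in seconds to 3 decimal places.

0.235 seconds

A = Σ Sᵢαᵢ = 221.8×0.54 + 110.5×0.01 + 24.2×0.29 + 110.5×0.90 = 227.345 sabins.
Room volume: 331.47 m³.
T = 0.161 V/A = 0.161·331.47/227.345 = 0.235 s.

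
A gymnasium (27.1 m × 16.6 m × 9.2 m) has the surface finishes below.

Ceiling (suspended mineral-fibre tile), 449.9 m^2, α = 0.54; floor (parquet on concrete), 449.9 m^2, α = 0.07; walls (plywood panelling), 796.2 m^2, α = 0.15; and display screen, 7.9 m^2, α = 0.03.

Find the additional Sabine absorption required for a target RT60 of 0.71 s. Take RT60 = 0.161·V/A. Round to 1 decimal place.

Total absorption A₁ = 449.9*0.54 + 449.9*0.07 + 796.2*0.15 + 7.9*0.03
  = 242.946 + 31.493 + 119.430 + 0.237 = 394.106 m^2 sabins.
Target A₂ = 0.161·4138.712/0.71 = 938.497 sabins (V = 4138.712 m³).
Additional absorption ΔA = 938.497 − 394.106 = 544.4 sabins.

544.4 sabins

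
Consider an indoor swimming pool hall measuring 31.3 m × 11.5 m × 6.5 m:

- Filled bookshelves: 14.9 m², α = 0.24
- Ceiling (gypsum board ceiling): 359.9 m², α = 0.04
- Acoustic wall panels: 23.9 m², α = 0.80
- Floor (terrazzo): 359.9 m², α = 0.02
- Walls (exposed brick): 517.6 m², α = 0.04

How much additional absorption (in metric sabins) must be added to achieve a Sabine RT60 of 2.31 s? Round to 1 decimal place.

98.1 sabins

Equivalent absorption area: A₁ = 14.9·0.24 + 359.9·0.04 + 23.9·0.80 + 359.9·0.02 + 517.6·0.04 = 64.994 m².
Target A₂ = 0.161·2339.675/2.31 = 163.068 sabins (V = 2339.675 m³).
Shortfall: 163.068 − 64.994 = 98.1 sabins.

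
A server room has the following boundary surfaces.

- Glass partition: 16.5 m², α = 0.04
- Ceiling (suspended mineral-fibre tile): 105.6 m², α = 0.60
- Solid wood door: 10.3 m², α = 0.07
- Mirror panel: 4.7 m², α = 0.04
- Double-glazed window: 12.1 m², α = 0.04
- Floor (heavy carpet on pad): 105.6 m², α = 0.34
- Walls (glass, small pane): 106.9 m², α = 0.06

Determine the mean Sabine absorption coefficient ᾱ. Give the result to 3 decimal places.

0.298

S = Σ Sᵢ = 16.5 + 105.6 + 10.3 + 4.7 + 12.1 + 105.6 + 106.9 = 361.7 m².
Weighted sum Σ Sα = 107.731.
ᾱ = 107.731 / 361.7 = 0.298.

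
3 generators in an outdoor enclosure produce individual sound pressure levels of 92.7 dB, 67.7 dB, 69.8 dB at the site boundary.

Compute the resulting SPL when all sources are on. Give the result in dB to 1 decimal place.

Converting to relative power and adding: 10^(92.7/10) + 10^(67.7/10) + 10^(69.8/10) = 1.878e+09.
Combined level = 10 log₁₀(1.878e+09) = 92.7 dB.

92.7 dB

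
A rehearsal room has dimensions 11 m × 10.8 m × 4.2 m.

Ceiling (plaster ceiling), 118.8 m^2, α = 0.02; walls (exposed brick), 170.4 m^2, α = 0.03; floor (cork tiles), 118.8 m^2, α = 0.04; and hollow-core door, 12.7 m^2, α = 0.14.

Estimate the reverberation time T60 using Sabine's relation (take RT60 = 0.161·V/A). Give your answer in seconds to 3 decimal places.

5.731 s

A = Σ Sᵢαᵢ = 118.8·0.02 + 170.4·0.03 + 118.8·0.04 + 12.7·0.14 = 14.018 sabins.
Volume V = 11 × 10.8 × 4.2 = 498.96 m³.
RT60 = 0.161 · V / A = 0.161 × 498.96 / 14.018 = 5.731 s.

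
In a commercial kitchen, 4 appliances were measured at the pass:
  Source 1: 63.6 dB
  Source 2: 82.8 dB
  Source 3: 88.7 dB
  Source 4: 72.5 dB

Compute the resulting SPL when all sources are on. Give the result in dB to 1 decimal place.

Sum in the linear (power) domain: Σ 10^(Lᵢ/10) = 10^(63.6/10) + 10^(82.8/10) + 10^(88.7/10) + 10^(72.5/10) = 9.519e+08.
L_total = 10·log₁₀(9.519e+08) = 89.8 dB.

89.8 dB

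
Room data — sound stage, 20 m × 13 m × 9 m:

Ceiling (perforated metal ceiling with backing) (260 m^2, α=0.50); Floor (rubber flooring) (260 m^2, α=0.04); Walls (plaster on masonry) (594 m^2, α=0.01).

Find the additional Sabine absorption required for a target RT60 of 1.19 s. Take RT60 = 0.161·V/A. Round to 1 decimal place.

170.2 sabins

A₁ = Σ Sᵢαᵢ = 260·0.50 + 260·0.04 + 594·0.01 = 146.340 sabins.
For T = 1.19 s, need A₂ = 0.161·V/T = 0.161·2340/1.19 = 316.588 sabins.
ΔA = A₂ − A₁ = 316.588 − 146.340 = 170.2 sabins.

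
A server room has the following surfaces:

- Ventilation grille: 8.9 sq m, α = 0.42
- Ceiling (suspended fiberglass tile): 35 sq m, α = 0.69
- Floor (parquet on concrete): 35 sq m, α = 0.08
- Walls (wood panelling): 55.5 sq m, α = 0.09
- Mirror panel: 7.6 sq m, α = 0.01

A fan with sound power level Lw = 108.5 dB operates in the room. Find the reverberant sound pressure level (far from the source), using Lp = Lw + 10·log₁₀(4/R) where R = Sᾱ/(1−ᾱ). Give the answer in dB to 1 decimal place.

A = 35.759 sabins; S = 142.0 sq m.
ᾱ = 0.2518, so room constant R = A/(1−ᾱ) = 47.793 sq m.
Lp = Lw + 10 log₁₀(4/R) = 108.5 -10.77 = 97.7 dB.

97.7 dB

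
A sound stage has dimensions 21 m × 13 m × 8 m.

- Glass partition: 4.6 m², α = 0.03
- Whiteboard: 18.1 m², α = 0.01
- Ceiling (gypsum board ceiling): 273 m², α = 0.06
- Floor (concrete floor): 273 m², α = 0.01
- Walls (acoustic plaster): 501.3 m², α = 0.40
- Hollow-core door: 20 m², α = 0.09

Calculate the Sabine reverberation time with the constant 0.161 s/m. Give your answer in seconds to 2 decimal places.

Equivalent absorption area: A = 4.6·0.03 + 18.1·0.01 + 273·0.06 + 273·0.01 + 501.3·0.40 + 20·0.09 = 221.749 m².
Room volume: 2184 m³.
T = 0.161 V/A = 0.161·2184/221.749 = 1.59 s.

1.59 sec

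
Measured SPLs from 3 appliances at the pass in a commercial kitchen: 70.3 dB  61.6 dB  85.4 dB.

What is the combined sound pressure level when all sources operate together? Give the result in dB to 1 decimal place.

85.5 dB

Σ 10^(Lᵢ/10) = 3.589e+08.
Combined level = 10 log₁₀(3.589e+08) = 85.5 dB.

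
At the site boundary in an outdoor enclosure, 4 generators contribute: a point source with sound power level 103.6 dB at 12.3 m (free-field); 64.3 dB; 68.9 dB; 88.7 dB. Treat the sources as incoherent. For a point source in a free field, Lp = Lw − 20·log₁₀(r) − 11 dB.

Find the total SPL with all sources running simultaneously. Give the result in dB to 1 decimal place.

88.8 dB

Source at 12.3 m: Lp = 103.6 − 20·log₁₀(12.3) − 11 = 70.8 dB.
Sum in the linear (power) domain: Σ 10^(Lᵢ/10) = 10^(70.8/10) + 10^(64.3/10) + 10^(68.9/10) + 10^(88.7/10) = 7.638e+08.
L_total = 10·log₁₀(7.638e+08) = 88.8 dB.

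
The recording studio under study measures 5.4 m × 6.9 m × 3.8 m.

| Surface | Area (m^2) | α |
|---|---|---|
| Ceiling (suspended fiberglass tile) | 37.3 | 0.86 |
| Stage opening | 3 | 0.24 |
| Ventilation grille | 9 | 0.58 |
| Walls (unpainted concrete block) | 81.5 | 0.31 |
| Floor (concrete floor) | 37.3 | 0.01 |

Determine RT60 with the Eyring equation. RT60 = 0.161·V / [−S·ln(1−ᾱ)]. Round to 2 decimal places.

Total surface area S = 37.3 + 3 + 9 + 81.5 + 37.3 = 168.1 m^2.
Absorption A = 37.3·0.86 + 3·0.24 + 9·0.58 + 81.5·0.31 + 37.3·0.01 = 63.656 sabins.
ᾱ = 63.656 / 168.1 = 0.3787.
Eyring denominator: −S ln(1−ᾱ) = 80.006.
V = 5.4 × 6.9 × 3.8 = 141.588 m³.
T = 0.161·V/[−S·ln(1−ᾱ)] = 0.161·141.588/80.006 = 0.28 s.

0.28 s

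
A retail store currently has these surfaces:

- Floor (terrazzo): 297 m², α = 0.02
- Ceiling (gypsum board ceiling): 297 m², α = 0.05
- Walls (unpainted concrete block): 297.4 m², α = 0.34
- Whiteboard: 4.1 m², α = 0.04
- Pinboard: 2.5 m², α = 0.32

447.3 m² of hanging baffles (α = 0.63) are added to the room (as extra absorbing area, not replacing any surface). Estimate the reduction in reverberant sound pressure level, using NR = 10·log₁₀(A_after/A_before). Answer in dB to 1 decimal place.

5.2 dB

Summing Sᵢαᵢ: 5.940 + 14.850 + 101.116 + 0.164 + 0.800 → A_before = 122.870 sabins.
Added absorption = 447.3 × 0.63 = 281.799 sabins.
New total A_after = 404.669 sabins.
Reduction = 10 log₁₀(A_after/A_before) = 10 log₁₀(3.2935) = 5.2 dB.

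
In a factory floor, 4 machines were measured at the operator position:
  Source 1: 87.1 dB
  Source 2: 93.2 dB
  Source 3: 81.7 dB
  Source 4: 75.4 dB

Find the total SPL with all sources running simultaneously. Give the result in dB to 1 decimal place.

94.4 dB

Sum in the linear (power) domain: Σ 10^(Lᵢ/10) = 10^(87.1/10) + 10^(93.2/10) + 10^(81.7/10) + 10^(75.4/10) = 2.785e+09.
Back to dB: 10·log₁₀ Σ = 94.4 dB.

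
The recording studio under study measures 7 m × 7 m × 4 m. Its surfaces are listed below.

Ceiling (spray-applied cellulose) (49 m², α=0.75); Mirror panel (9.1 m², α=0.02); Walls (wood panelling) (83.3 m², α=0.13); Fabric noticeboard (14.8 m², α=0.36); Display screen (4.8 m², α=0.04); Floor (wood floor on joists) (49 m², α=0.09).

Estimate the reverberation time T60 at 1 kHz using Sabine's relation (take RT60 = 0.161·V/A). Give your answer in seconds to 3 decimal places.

0.547 s

Equivalent absorption area: A = 49×0.75 + 9.1×0.02 + 83.3×0.13 + 14.8×0.36 + 4.8×0.04 + 49×0.09 = 57.691 m².
Room volume: 196 m³.
Sabine: RT60 = 0.161 × 196 / 57.691 = 0.547 s.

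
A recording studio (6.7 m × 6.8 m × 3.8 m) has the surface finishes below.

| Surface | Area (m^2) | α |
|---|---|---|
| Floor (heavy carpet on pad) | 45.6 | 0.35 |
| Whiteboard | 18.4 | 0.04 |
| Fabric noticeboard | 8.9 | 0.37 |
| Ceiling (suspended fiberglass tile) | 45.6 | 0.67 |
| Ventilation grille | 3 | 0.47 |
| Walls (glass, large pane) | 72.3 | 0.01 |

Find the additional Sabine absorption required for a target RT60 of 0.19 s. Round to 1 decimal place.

Total absorption A₁ = 45.6·0.35 + 18.4·0.04 + 8.9·0.37 + 45.6·0.67 + 3·0.47 + 72.3·0.01
  = 15.960 + 0.736 + 3.293 + 30.552 + 1.410 + 0.723 = 52.674 m^2 sabins.
V = 173.128 m³. Required absorption A₂ = 0.161 × 173.128 / 0.19 = 146.703 sabins.
ΔA = A₂ − A₁ = 146.703 − 52.674 = 94.0 sabins.

94.0 sabins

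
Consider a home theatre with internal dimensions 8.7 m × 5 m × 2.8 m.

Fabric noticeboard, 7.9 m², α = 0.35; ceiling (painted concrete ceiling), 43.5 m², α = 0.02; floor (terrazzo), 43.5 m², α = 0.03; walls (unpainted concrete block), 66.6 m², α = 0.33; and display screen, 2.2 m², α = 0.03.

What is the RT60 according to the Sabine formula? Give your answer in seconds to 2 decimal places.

Equivalent absorption area: A = 7.9·0.35 + 43.5·0.02 + 43.5·0.03 + 66.6·0.33 + 2.2·0.03 = 26.984 m².
Room volume: 121.8 m³.
T = 0.161 V/A = 0.161·121.8/26.984 = 0.73 s.

0.73 s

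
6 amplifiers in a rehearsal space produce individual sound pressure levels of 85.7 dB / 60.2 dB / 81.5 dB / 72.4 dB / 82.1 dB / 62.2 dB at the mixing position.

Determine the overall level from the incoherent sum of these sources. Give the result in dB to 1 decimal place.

Σ 10^(Lᵢ/10) = 6.951e+08.
L_total = 10·log₁₀(6.951e+08) = 88.4 dB.

88.4 dB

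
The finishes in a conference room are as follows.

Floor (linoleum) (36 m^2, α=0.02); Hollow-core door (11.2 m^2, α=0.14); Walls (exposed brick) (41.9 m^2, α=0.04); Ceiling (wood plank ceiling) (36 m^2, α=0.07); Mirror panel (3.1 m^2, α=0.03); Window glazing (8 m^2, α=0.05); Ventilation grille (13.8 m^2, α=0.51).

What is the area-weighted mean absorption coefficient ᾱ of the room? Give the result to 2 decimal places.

S = Σ Sᵢ = 36 + 11.2 + 41.9 + 36 + 3.1 + 8 + 13.8 = 150.0 m^2.
Weighted sum Σ Sα = 14.015.
ᾱ = 14.015 / 150.0 = 0.09.

0.09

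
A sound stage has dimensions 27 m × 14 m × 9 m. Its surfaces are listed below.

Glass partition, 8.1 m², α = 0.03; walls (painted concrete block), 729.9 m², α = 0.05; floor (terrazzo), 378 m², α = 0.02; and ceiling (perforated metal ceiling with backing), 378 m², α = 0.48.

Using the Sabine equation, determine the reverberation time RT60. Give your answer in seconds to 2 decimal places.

2.43 s

Summing Sᵢαᵢ: 0.243 + 36.495 + 7.560 + 181.440 → A = 225.738 sabins.
Room volume: 3402 m³.
T = 0.161 V/A = 0.161·3402/225.738 = 2.43 s.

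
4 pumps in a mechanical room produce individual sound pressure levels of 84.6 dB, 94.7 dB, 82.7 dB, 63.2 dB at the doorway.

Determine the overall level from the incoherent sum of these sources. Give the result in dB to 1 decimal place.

Sum in the linear (power) domain: Σ 10^(Lᵢ/10) = 10^(84.6/10) + 10^(94.7/10) + 10^(82.7/10) + 10^(63.2/10) = 3.428e+09.
Combined level = 10 log₁₀(3.428e+09) = 95.4 dB.

95.4 dB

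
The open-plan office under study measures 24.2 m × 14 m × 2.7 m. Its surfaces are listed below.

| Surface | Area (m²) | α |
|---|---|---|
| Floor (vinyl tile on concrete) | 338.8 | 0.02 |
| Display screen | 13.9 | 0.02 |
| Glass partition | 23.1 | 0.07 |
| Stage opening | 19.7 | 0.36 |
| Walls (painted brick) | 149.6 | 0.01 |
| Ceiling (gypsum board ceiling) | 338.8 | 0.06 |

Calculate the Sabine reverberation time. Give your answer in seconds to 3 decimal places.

3.918 s

A = Σ Sᵢαᵢ = 338.8×0.02 + 13.9×0.02 + 23.1×0.07 + 19.7×0.36 + 149.6×0.01 + 338.8×0.06 = 37.587 sabins.
Room volume: 914.76 m³.
Sabine: RT60 = 0.161 × 914.76 / 37.587 = 3.918 s.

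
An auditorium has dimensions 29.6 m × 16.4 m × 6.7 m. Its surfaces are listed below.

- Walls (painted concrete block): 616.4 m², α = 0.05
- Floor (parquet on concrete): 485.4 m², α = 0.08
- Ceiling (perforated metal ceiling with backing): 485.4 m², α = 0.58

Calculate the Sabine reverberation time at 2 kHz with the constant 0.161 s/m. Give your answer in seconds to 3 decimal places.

1.491 s

A = Σ Sᵢαᵢ = 616.4*0.05 + 485.4*0.08 + 485.4*0.58 = 351.184 sabins.
Volume V = 29.6 × 16.4 × 6.7 = 3252.448 m³.
Sabine: RT60 = 0.161 × 3252.448 / 351.184 = 1.491 s.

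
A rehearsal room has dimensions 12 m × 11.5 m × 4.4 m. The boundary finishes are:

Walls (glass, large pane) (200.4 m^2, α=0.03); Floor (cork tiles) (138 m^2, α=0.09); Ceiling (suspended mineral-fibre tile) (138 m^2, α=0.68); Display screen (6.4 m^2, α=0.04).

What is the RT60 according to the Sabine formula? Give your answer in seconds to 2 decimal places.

Total absorption A = 200.4*0.03 + 138*0.09 + 138*0.68 + 6.4*0.04
  = 6.012 + 12.420 + 93.840 + 0.256 = 112.528 m^2 sabins.
Volume V = 12 × 11.5 × 4.4 = 607.2 m³.
Sabine: RT60 = 0.161 × 607.2 / 112.528 = 0.87 s.

0.87 seconds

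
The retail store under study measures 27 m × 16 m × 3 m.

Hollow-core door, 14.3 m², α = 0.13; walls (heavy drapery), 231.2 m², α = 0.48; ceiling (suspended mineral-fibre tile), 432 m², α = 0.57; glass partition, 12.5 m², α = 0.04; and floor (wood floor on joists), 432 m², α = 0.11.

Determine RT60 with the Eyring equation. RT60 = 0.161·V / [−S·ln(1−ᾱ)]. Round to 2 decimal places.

0.41 sec

S = Σ Sᵢ = 1122.0 m².
Σ(Sᵢαᵢ) = 14.3·0.13 + 231.2·0.48 + 432·0.57 + 12.5·0.04 + 432·0.11 = 407.095.
Mean coefficient ᾱ = A/S = 0.3628.
−S·ln(1−ᾱ) = −1122.0 × ln(1 − 0.3628) = 505.654.
V = 27 × 16 × 3 = 1296 m³.
RT60 = 0.161 × 1296 / 505.654 = 0.41 s.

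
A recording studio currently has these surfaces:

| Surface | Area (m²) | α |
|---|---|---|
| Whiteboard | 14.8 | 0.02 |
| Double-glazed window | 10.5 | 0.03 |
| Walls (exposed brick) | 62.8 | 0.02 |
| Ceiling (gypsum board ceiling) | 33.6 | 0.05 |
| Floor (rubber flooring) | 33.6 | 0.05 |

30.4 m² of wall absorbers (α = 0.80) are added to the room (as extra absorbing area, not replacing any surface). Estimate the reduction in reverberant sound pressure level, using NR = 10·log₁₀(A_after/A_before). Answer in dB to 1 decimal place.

7.5 dB

Total absorption A_before = 14.8·0.02 + 10.5·0.03 + 62.8·0.02 + 33.6·0.05 + 33.6·0.05
  = 0.296 + 0.315 + 1.256 + 1.680 + 1.680 = 5.227 m² sabins.
Added absorption = 30.4 × 0.80 = 24.320 sabins.
New total A_after = 29.547 sabins.
NR = 10·log₁₀(29.547/5.227) = 7.5 dB.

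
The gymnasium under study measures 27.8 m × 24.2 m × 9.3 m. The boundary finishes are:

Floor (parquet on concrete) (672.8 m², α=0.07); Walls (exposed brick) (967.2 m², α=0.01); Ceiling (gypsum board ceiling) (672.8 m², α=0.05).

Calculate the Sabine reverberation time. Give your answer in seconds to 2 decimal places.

A = Σ Sᵢαᵢ = 672.8*0.07 + 967.2*0.01 + 672.8*0.05 = 90.408 sabins.
Volume V = 27.8 × 24.2 × 9.3 = 6256.668 m³.
RT60 = 0.161 · V / A = 0.161 × 6256.668 / 90.408 = 11.14 s.

11.14 s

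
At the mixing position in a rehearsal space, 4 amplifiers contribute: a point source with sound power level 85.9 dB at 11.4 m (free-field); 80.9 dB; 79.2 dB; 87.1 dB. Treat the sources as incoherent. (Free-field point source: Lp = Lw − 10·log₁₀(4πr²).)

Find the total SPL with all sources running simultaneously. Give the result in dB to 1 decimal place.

88.6 dB

Source at 11.4 m: Lp = 85.9 − 10·log₁₀(4π·11.4²) = 85.9 − 10·log₁₀(1633.126) = 53.8 dB.
Sum in the linear (power) domain: Σ 10^(Lᵢ/10) = 10^(53.8/10) + 10^(80.9/10) + 10^(79.2/10) + 10^(87.1/10) = 7.193e+08.
Combined level = 10 log₁₀(7.193e+08) = 88.6 dB.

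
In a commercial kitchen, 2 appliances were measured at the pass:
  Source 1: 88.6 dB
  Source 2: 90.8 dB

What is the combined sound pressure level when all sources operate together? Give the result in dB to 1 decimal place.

Σ 10^(Lᵢ/10) = 1.927e+09.
Back to dB: 10·log₁₀ Σ = 92.8 dB.

92.8 dB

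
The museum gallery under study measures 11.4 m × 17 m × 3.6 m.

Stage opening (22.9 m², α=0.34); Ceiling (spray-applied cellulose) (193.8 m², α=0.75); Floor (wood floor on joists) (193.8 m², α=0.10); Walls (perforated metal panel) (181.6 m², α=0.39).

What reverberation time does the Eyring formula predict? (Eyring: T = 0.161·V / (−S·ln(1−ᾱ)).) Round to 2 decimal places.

0.36 s

Total surface area S = 22.9 + 193.8 + 193.8 + 181.6 = 592.1 m².
Absorption A = 22.9×0.34 + 193.8×0.75 + 193.8×0.10 + 181.6×0.39 = 243.340 sabins.
ᾱ = 243.340 / 592.1 = 0.4110.
−S·ln(1−ᾱ) = −592.1 × ln(1 − 0.4110) = 313.416.
V = 11.4 × 17 × 3.6 = 697.68 m³.
RT60 = 0.161 × 697.68 / 313.416 = 0.36 s.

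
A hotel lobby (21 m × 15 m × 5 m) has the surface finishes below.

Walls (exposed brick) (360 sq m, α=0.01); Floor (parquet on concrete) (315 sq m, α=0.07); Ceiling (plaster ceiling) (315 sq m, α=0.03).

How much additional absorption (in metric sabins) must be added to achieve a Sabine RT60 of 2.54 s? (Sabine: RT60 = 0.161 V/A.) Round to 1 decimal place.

Summing Sᵢαᵢ: 3.600 + 22.050 + 9.450 → A₁ = 35.100 sabins.
For T = 2.54 s, need A₂ = 0.161·V/T = 0.161·1575/2.54 = 99.833 sabins.
Shortfall: 99.833 − 35.100 = 64.7 sabins.

64.7 sabins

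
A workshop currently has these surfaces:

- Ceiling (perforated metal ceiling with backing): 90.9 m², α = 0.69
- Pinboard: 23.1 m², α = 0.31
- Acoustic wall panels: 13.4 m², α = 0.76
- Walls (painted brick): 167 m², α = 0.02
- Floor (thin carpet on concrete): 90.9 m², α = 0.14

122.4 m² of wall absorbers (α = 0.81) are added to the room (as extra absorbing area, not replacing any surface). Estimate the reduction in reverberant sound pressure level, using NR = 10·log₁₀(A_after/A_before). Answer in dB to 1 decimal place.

A_before = Σ Sᵢαᵢ = 90.9×0.69 + 23.1×0.31 + 13.4×0.76 + 167×0.02 + 90.9×0.14 = 96.132 sabins.
Added absorption = 122.4 × 0.81 = 99.144 sabins.
New total A_after = 195.276 sabins.
Reduction = 10 log₁₀(A_after/A_before) = 10 log₁₀(2.0313) = 3.1 dB.

3.1 dB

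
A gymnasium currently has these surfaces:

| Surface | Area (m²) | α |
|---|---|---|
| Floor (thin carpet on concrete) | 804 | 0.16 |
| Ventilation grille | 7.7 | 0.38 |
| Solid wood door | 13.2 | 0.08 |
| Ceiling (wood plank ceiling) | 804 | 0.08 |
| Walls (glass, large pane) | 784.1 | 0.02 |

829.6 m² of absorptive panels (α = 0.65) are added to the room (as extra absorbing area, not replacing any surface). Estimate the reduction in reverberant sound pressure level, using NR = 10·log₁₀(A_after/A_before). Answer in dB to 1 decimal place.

Equivalent absorption area: A_before = 804·0.16 + 7.7·0.38 + 13.2·0.08 + 804·0.08 + 784.1·0.02 = 212.624 m².
Added absorption = 829.6 × 0.65 = 539.240 sabins.
New total A_after = 751.864 sabins.
NR = 10·log₁₀(751.864/212.624) = 5.5 dB.

5.5 dB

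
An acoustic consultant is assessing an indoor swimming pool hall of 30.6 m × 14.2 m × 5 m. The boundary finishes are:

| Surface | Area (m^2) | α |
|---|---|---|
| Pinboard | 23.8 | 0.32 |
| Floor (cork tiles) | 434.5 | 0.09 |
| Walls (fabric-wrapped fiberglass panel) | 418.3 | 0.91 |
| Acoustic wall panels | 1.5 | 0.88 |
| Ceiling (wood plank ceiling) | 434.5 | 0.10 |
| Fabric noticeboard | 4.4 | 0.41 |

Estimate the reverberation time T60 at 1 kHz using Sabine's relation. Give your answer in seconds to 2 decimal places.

0.74 s

Equivalent absorption area: A = 23.8·0.32 + 434.5·0.09 + 418.3·0.91 + 1.5·0.88 + 434.5·0.10 + 4.4·0.41 = 473.948 m^2.
Room volume: 2172.6 m³.
T = 0.161 V/A = 0.161·2172.6/473.948 = 0.74 s.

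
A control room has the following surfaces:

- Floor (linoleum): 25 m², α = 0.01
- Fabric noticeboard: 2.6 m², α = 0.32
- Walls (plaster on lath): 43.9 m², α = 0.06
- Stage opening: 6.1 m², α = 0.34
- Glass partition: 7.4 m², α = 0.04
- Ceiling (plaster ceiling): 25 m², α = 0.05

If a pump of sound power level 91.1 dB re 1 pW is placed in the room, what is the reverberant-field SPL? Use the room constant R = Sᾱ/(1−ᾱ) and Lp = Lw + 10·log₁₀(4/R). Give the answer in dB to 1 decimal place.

Σ(Sᵢαᵢ) = 25·0.01 + 2.6·0.32 + 43.9·0.06 + 6.1·0.34 + 7.4·0.04 + 25·0.05 = 7.336; total area S = 110.0 m².
ᾱ = 0.0667, so room constant R = A/(1−ᾱ) = 7.860 m².
Lp = 91.1 + 10·log₁₀(4/7.860) = 91.1 + (-2.93) = 88.2 dB.

88.2 dB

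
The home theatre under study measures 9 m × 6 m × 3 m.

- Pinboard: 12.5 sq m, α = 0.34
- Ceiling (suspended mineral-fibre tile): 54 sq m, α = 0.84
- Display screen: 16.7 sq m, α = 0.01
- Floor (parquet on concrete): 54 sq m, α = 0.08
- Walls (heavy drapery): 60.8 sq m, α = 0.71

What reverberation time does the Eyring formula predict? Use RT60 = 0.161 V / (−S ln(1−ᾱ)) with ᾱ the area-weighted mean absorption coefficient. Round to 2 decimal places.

S = Σ Sᵢ = 198.0 sq m.
Absorption A = 12.5×0.34 + 54×0.84 + 16.7×0.01 + 54×0.08 + 60.8×0.71 = 97.265 sabins.
ᾱ = 97.265 / 198.0 = 0.4912.
Eyring denominator: −S ln(1−ᾱ) = 133.789.
V = 9 × 6 × 3 = 162 m³.
RT60 = 0.161 × 162 / 133.789 = 0.19 s.

0.19 s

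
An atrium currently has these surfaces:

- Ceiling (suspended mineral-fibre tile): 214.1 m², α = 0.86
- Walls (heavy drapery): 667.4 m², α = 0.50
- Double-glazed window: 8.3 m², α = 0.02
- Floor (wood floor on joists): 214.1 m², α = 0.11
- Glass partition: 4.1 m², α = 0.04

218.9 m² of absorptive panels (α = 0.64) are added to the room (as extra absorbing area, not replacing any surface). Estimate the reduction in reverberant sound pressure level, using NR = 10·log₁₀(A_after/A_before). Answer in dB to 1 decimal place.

1.0 dB

Summing Sᵢαᵢ: 184.126 + 333.700 + 0.166 + 23.551 + 0.164 → A_before = 541.707 sabins.
Treatment contributes 218.9·0.64 = 140.096 sabins.
A_after = 541.707 + 140.096 = 681.803 sabins.
NR = 10·log₁₀(681.803/541.707) = 1.0 dB.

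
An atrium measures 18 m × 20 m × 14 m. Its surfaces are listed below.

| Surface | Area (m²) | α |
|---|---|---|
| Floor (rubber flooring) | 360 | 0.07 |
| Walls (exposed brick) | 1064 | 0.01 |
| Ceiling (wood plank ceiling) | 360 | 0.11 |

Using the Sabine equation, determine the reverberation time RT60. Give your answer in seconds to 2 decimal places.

A = Σ Sᵢαᵢ = 360×0.07 + 1064×0.01 + 360×0.11 = 75.440 sabins.
V = 18·20·14 = 5040 m³.
T = 0.161 V/A = 0.161·5040/75.440 = 10.76 s.

10.76 seconds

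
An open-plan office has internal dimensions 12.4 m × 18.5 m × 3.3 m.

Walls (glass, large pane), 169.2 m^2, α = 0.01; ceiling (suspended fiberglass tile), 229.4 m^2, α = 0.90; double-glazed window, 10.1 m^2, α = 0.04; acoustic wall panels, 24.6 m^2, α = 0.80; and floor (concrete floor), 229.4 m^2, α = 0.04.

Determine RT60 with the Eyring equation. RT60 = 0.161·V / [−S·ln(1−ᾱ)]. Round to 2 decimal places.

0.41 sec

Total surface area S = 169.2 + 229.4 + 10.1 + 24.6 + 229.4 = 662.7 m^2.
Σ(Sᵢαᵢ) = 169.2·0.01 + 229.4·0.90 + 10.1·0.04 + 24.6·0.80 + 229.4·0.04 = 237.412.
ᾱ = 237.412 / 662.7 = 0.3582.
−S·ln(1−ᾱ) = −662.7 × ln(1 − 0.3582) = 293.893.
V = 12.4 × 18.5 × 3.3 = 757.02 m³.
T = 0.161·V/[−S·ln(1−ᾱ)] = 0.161·757.02/293.893 = 0.41 s.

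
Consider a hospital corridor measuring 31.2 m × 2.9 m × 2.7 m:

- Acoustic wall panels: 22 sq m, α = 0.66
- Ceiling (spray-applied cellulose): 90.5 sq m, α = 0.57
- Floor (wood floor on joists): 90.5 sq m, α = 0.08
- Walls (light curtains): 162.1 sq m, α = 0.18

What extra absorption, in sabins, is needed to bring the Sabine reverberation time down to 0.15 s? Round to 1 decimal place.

Equivalent absorption area: A₁ = 22×0.66 + 90.5×0.57 + 90.5×0.08 + 162.1×0.18 = 102.523 sq m.
V = 244.296 m³. Required absorption A₂ = 0.161 × 244.296 / 0.15 = 262.211 sabins.
ΔA = A₂ − A₁ = 262.211 − 102.523 = 159.7 sabins.

159.7 sabins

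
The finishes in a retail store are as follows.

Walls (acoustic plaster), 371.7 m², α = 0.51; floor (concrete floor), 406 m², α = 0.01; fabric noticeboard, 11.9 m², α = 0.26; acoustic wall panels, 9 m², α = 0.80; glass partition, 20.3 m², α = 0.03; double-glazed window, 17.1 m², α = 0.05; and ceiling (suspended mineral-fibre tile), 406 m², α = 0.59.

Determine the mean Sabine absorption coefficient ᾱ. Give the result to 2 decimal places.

Total surface area S = 1242.0 m².
Weighted sum Σ Sα = 444.925.
ᾱ = 444.925 / 1242.0 = 0.36.

0.36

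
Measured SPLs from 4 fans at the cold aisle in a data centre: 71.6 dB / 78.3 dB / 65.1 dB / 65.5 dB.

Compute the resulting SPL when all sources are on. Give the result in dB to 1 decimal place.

79.5 dB

Sum in the linear (power) domain: Σ 10^(Lᵢ/10) = 10^(71.6/10) + 10^(78.3/10) + 10^(65.1/10) + 10^(65.5/10) = 8.885e+07.
Combined level = 10 log₁₀(8.885e+07) = 79.5 dB.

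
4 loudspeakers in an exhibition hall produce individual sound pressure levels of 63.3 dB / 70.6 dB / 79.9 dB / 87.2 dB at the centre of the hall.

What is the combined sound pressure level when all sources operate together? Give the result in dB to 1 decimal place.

Sum in the linear (power) domain: Σ 10^(Lᵢ/10) = 10^(63.3/10) + 10^(70.6/10) + 10^(79.9/10) + 10^(87.2/10) = 6.362e+08.
Combined level = 10 log₁₀(6.362e+08) = 88.0 dB.

88.0 dB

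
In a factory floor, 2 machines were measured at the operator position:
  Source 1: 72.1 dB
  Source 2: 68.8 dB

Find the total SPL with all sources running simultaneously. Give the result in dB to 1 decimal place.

Sum in the linear (power) domain: Σ 10^(Lᵢ/10) = 10^(72.1/10) + 10^(68.8/10) = 2.38e+07.
L_total = 10·log₁₀(2.38e+07) = 73.8 dB.

73.8 dB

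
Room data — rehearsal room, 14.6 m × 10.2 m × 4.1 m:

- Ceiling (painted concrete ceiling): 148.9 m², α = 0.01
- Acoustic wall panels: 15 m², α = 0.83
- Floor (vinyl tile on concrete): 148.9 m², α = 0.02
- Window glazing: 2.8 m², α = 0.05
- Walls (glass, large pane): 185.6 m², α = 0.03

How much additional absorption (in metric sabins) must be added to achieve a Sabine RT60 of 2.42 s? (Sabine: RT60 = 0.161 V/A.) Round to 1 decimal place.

Summing Sᵢαᵢ: 1.489 + 12.450 + 2.978 + 0.140 + 5.568 → A₁ = 22.625 sabins.
For T = 2.42 s, need A₂ = 0.161·V/T = 0.161·610.572/2.42 = 40.621 sabins.
ΔA = A₂ − A₁ = 40.621 − 22.625 = 18.0 sabins.

18.0 sabins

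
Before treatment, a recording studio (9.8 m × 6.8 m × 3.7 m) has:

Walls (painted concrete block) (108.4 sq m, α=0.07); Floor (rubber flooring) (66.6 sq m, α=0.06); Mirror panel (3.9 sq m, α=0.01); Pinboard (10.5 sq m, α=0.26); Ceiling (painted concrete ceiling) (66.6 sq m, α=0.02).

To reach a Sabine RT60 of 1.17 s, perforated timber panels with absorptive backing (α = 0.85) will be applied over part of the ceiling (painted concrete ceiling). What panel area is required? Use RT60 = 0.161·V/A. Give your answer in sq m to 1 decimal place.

Summing Sᵢαᵢ: 7.588 + 3.996 + 0.039 + 2.730 + 1.332 → A₁ = 15.685 sabins.
Required A₂ = 0.161·246.568/1.17 = 33.929 sabins.
ΔA needed = 33.929 − 15.685 = 18.244 sabins.
Net gain per sq m: Δα = 0.85 − 0.02 = 0.83.
Area = ΔA/Δα = 18.244/0.83 = 22.0 sq m.

22.0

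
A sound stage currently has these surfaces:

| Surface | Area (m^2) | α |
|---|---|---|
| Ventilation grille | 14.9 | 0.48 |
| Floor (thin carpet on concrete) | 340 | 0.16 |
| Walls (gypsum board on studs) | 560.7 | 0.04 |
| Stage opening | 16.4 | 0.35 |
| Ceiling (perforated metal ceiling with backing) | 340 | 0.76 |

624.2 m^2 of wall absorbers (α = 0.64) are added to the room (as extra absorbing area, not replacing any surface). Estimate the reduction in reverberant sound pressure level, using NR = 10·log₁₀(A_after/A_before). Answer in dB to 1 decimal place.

Summing Sᵢαᵢ: 7.152 + 54.400 + 22.428 + 5.740 + 258.400 → A_before = 348.120 sabins.
Treatment contributes 624.2·0.64 = 399.488 sabins.
New total A_after = 747.608 sabins.
Reduction = 10 log₁₀(A_after/A_before) = 10 log₁₀(2.1476) = 3.3 dB.

3.3 dB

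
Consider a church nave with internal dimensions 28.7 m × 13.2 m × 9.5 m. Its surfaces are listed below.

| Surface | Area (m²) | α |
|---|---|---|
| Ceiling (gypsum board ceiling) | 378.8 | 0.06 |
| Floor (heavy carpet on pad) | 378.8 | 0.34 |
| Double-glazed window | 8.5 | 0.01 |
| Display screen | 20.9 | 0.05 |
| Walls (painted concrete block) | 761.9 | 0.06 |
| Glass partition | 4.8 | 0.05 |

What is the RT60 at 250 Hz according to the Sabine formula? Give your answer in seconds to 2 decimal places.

2.92 seconds

A = Σ Sᵢαᵢ = 378.8*0.06 + 378.8*0.34 + 8.5*0.01 + 20.9*0.05 + 761.9*0.06 + 4.8*0.05 = 198.604 sabins.
V = 28.7·13.2·9.5 = 3598.98 m³.
RT60 = 0.161 · V / A = 0.161 × 3598.98 / 198.604 = 2.92 s.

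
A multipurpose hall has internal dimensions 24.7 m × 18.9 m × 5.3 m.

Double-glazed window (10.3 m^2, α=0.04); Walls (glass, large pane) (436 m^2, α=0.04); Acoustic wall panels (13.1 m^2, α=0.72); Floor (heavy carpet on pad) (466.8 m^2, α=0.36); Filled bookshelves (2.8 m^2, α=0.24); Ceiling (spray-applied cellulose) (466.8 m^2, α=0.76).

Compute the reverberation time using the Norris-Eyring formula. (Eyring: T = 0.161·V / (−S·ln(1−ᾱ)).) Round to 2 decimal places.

Total surface area S = 10.3 + 436 + 13.1 + 466.8 + 2.8 + 466.8 = 1395.8 m^2.
Absorption A = 10.3·0.04 + 436·0.04 + 13.1·0.72 + 466.8·0.36 + 2.8·0.24 + 466.8·0.76 = 550.772 sabins.
ᾱ = 550.772 / 1395.8 = 0.3946.
Eyring denominator: −S ln(1−ᾱ) = 700.504.
V = 24.7 × 18.9 × 5.3 = 2474.199 m³.
RT60 = 0.161 × 2474.199 / 700.504 = 0.57 s.

0.57 s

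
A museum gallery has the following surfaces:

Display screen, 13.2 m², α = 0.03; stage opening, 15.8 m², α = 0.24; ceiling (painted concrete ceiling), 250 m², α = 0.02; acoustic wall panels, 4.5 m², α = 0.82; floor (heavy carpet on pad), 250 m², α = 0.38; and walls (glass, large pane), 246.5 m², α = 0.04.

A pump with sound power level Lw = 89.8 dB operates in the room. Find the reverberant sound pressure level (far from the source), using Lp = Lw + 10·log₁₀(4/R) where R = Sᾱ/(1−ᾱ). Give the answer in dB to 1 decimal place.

74.4 dB

Σ(Sᵢαᵢ) = 13.2·0.03 + 15.8·0.24 + 250·0.02 + 4.5·0.82 + 250·0.38 + 246.5·0.04 = 117.738; total area S = 780.0 m².
ᾱ = 0.1509, so room constant R = A/(1−ᾱ) = 138.662 m².
Lp = Lw + 10 log₁₀(4/R) = 89.8 -15.40 = 74.4 dB.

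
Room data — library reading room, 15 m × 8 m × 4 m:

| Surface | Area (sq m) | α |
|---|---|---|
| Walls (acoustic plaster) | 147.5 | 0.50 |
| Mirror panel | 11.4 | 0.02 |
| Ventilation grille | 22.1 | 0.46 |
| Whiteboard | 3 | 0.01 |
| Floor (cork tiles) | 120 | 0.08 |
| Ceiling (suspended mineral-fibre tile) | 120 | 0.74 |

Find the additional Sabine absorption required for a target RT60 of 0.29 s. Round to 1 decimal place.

83.9 sabins

A₁ = Σ Sᵢαᵢ = 147.5·0.50 + 11.4·0.02 + 22.1·0.46 + 3·0.01 + 120·0.08 + 120·0.74 = 182.574 sabins.
For T = 0.29 s, need A₂ = 0.161·V/T = 0.161·480/0.29 = 266.483 sabins.
ΔA = A₂ − A₁ = 266.483 − 182.574 = 83.9 sabins.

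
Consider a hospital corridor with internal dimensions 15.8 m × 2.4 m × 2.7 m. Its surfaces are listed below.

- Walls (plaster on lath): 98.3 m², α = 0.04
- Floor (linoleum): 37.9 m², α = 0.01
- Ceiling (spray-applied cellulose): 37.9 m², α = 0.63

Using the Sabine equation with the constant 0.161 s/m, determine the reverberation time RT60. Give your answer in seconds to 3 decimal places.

0.585 s

Summing Sᵢαᵢ: 3.932 + 0.379 + 23.877 → A = 28.188 sabins.
Room volume: 102.384 m³.
RT60 = 0.161 · V / A = 0.161 × 102.384 / 28.188 = 0.585 s.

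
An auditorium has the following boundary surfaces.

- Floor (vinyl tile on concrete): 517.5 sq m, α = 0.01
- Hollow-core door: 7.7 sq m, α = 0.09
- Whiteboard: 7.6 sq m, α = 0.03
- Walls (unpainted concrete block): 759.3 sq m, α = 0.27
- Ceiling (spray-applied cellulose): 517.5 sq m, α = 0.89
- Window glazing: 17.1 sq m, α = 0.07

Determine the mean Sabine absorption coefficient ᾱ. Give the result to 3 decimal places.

S = Σ Sᵢ = 517.5 + 7.7 + 7.6 + 759.3 + 517.5 + 17.1 = 1826.7 sq m.
A = 517.5·0.01 + 7.7·0.09 + 7.6·0.03 + 759.3·0.27 + 517.5·0.89 + 17.1·0.07 = 672.879 sabins.
ᾱ = A/S = 0.368.

0.368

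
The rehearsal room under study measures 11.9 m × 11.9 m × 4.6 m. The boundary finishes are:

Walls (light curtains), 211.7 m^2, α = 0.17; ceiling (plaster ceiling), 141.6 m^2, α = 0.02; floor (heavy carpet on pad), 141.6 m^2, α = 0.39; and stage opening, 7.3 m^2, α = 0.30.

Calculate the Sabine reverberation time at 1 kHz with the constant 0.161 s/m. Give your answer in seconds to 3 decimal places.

1.090 seconds

A = Σ Sᵢαᵢ = 211.7·0.17 + 141.6·0.02 + 141.6·0.39 + 7.3·0.30 = 96.235 sabins.
Room volume: 651.406 m³.
T = 0.161 V/A = 0.161·651.406/96.235 = 1.090 s.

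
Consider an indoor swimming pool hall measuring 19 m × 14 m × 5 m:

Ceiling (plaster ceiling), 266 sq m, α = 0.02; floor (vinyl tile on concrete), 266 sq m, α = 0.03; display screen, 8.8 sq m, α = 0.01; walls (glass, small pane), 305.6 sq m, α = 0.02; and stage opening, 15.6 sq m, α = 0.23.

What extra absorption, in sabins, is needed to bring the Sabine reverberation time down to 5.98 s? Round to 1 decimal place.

12.7 sabins

Summing Sᵢαᵢ: 5.320 + 7.980 + 0.088 + 6.112 + 3.588 → A₁ = 23.088 sabins.
Target A₂ = 0.161·1330/5.98 = 35.808 sabins (V = 1330 m³).
Shortfall: 35.808 − 23.088 = 12.7 sabins.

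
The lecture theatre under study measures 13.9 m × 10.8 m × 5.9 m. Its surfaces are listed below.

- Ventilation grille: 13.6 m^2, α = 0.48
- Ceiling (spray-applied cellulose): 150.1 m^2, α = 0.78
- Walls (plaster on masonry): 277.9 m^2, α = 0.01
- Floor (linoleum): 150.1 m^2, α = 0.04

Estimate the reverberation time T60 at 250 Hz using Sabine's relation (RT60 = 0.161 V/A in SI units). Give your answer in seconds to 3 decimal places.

A = Σ Sᵢαᵢ = 13.6*0.48 + 150.1*0.78 + 277.9*0.01 + 150.1*0.04 = 132.389 sabins.
Volume V = 13.9 × 10.8 × 5.9 = 885.708 m³.
Sabine: RT60 = 0.161 × 885.708 / 132.389 = 1.077 s.

1.077 seconds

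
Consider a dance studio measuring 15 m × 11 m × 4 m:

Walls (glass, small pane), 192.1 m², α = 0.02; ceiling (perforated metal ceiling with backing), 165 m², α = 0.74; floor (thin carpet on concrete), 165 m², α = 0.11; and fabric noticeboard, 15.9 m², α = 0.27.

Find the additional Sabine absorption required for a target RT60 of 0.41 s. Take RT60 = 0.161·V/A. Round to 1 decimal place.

A₁ = Σ Sᵢαᵢ = 192.1×0.02 + 165×0.74 + 165×0.11 + 15.9×0.27 = 148.385 sabins.
Target A₂ = 0.161·660/0.41 = 259.171 sabins (V = 660 m³).
Additional absorption ΔA = 259.171 − 148.385 = 110.8 sabins.

110.8 sabins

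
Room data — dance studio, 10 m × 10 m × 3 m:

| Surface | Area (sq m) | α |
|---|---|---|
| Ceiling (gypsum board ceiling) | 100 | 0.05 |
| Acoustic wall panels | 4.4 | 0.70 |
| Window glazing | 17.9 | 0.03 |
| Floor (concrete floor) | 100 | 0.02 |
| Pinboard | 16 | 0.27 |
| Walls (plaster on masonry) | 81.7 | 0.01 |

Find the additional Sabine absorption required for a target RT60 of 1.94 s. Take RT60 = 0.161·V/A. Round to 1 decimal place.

9.1 sabins

Total absorption A₁ = 100*0.05 + 4.4*0.70 + 17.9*0.03 + 100*0.02 + 16*0.27 + 81.7*0.01
  = 5.000 + 3.080 + 0.537 + 2.000 + 4.320 + 0.817 = 15.754 sq m sabins.
V = 300 m³. Required absorption A₂ = 0.161 × 300 / 1.94 = 24.897 sabins.
Additional absorption ΔA = 24.897 − 15.754 = 9.1 sabins.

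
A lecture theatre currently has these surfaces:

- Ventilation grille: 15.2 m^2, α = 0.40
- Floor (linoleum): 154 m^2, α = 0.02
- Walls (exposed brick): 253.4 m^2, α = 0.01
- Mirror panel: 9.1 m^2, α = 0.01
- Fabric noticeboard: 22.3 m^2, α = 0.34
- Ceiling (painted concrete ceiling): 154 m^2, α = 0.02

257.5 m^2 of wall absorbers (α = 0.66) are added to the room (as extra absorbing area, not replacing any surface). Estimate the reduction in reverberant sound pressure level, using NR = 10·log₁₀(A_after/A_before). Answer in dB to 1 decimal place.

9.3 dB

A_before = Σ Sᵢαᵢ = 15.2·0.40 + 154·0.02 + 253.4·0.01 + 9.1·0.01 + 22.3·0.34 + 154·0.02 = 22.447 sabins.
Treatment contributes 257.5·0.66 = 169.950 sabins.
A_after = 22.447 + 169.950 = 192.397 sabins.
NR = 10·log₁₀(192.397/22.447) = 9.3 dB.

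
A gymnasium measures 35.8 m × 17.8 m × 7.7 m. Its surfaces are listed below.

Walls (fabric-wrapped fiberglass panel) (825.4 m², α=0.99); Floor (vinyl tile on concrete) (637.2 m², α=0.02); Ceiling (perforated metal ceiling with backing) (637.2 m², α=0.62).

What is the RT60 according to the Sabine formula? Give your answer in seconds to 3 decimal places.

0.645 sec

Equivalent absorption area: A = 825.4·0.99 + 637.2·0.02 + 637.2·0.62 = 1224.954 m².
Volume V = 35.8 × 17.8 × 7.7 = 4906.748 m³.
Sabine: RT60 = 0.161 × 4906.748 / 1224.954 = 0.645 s.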